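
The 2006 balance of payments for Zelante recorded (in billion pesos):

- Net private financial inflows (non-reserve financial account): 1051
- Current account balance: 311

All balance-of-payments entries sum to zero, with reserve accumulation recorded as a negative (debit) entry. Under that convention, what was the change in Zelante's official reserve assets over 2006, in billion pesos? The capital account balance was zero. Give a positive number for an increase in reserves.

1362

Official reserve transactions balance = -(311 + 1051) = -1362
An accumulation of reserves is recorded as a debit (negative entry), so the change in the stock of reserves is the negative of that balance.
Change in official reserves = -(-1362) = 1362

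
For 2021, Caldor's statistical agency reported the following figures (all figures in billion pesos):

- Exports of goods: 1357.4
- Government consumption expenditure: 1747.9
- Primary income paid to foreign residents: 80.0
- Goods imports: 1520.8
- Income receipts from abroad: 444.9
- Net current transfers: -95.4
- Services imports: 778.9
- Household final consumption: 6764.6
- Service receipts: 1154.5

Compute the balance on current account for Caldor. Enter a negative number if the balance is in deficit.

481.7

Goods balance = 1357.4 - 1520.8 = -163.4
Services balance = 1154.5 - 778.9 = 375.6
Trade balance (goods + services) = -163.4 + 375.6 = 212.2
Net primary income = 444.9 - 80.0 = 364.9
Net secondary income = -95.4
Current account = 212.2 + 364.9 + (-95.4) = 481.7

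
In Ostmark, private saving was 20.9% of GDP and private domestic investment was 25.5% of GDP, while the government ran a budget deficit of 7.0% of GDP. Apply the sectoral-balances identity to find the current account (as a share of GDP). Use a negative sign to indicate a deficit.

By the sectoral-balances identity, CA = (S_private - I) + (T - G).
Private balance = 20.9 - 25.5 = -4.6
Government balance (T - G) = -7.0
CA = -4.6 + (-7.0) = -11.6

-11.6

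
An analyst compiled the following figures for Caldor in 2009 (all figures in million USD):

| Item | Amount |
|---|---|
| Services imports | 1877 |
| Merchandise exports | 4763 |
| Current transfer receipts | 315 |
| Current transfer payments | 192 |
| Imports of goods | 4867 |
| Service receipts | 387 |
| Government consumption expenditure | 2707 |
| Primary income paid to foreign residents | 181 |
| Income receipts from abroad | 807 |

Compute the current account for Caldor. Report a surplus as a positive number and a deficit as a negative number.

Goods balance = 4763 - 4867 = -104
Services balance = 387 - 1877 = -1490
Trade balance (goods + services) = -104 + (-1490) = -1594
Net primary income = 807 - 181 = 626
Net secondary income = 315 - 192 = 123
Current account = -1594 + 626 + 123 = -845

-845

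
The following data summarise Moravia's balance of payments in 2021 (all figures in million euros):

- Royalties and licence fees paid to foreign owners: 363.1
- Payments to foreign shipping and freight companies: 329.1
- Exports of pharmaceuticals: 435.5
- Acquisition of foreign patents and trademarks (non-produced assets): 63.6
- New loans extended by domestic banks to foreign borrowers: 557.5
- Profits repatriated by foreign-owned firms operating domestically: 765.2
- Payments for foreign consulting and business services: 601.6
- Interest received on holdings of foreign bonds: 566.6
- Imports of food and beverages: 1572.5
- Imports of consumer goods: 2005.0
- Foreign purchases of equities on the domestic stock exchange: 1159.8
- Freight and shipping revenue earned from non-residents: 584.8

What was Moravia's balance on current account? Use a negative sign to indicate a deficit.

Goods: 435.5 - 1572.5 - 2005.0 = -3142.0
Services: -601.6 - 329.1 - 363.1 + 584.8 = -709.0
Primary income: 566.6 - 765.2 = -198.6
Current account = (-3142.0) + (-709.0) + (-198.6) = -4049.6
(Excluded from the current account — capital account: acquisition of foreign patents and trademarks (non-produced assets) 63.6; financial account: new loans extended by domestic banks to foreign borrowers 557.5, foreign purchases of equities on the domestic stock exchange 1159.8.)

-4049.6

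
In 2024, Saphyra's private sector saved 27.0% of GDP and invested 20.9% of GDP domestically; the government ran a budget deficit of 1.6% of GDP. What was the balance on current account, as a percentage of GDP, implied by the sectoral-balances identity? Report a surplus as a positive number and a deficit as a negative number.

4.5

By the sectoral-balances identity, CA = (S_private - I) + (T - G).
Private balance = 27.0 - 20.9 = 6.1
Government balance (T - G) = -1.6
CA = 6.1 + (-1.6) = 4.5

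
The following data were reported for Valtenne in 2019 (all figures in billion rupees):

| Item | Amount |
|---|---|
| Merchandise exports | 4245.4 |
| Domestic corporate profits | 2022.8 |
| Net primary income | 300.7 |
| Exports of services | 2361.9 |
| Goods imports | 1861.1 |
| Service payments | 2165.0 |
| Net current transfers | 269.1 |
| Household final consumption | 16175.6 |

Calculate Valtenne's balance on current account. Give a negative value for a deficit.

Goods balance = 4245.4 - 1861.1 = 2384.3
Services balance = 2361.9 - 2165.0 = 196.9
Trade balance (goods + services) = 2384.3 + 196.9 = 2581.2
Net primary income = 300.7
Net secondary income = 269.1
Current account = 2581.2 + 300.7 + 269.1 = 3151.0

3151.0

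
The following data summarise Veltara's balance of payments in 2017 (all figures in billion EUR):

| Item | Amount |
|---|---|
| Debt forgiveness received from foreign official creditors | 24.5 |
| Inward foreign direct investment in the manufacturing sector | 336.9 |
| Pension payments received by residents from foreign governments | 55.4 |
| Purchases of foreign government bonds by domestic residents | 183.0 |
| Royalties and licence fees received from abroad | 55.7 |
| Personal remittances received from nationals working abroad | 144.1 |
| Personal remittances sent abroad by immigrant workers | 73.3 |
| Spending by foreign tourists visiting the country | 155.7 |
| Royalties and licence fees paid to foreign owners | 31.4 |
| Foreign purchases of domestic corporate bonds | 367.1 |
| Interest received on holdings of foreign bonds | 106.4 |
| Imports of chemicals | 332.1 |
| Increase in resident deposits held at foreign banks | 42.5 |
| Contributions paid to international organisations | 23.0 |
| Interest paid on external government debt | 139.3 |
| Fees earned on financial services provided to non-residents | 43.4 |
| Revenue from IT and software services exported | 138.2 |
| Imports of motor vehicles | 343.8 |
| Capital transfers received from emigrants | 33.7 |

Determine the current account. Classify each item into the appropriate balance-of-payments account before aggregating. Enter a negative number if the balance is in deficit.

Goods: -343.8 - 332.1 = -675.9
Services: 138.2 + 155.7 - 31.4 + 55.7 + 43.4 = 361.6
Primary income: 106.4 - 139.3 = -32.9
Secondary income: 55.4 - 73.3 - 23.0 + 144.1 = 103.2
Current account = (-675.9) + 361.6 + (-32.9) + 103.2 = -244.0
(Excluded from the current account — capital account: debt forgiveness received from foreign official creditors 24.5, capital transfers received from emigrants 33.7; financial account: inward foreign direct investment in the manufacturing sector 336.9, purchases of foreign government bonds by domestic residents 183.0, foreign purchases of domestic corporate bonds 367.1, increase in resident deposits held at foreign banks 42.5.)

-244.0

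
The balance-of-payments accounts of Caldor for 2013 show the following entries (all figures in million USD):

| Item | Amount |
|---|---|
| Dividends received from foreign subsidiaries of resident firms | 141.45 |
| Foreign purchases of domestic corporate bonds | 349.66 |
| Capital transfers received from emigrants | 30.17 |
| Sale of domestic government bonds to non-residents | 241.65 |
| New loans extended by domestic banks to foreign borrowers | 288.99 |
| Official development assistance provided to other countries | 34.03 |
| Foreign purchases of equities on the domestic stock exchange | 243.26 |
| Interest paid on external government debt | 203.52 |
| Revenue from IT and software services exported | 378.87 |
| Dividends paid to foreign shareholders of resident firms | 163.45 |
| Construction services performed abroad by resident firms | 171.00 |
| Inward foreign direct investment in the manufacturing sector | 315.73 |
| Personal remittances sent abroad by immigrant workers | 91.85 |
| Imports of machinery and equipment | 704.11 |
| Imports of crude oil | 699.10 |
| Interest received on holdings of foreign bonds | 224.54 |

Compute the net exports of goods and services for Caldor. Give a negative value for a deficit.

-853.34

Goods: -704.11 - 699.10 = -1403.21
Services: 378.87 + 171.00 = 549.87
Trade balance = -1403.21 + 549.87 = -853.34
(Excluded from the trade balance — primary income: dividends received from foreign subsidiaries of resident firms 141.45, interest paid on external government debt 203.52, dividends paid to foreign shareholders of resident firms 163.45, interest received on holdings of foreign bonds 224.54; financial account: foreign purchases of domestic corporate bonds 349.66, sale of domestic government bonds to non-residents 241.65, new loans extended by domestic banks to foreign borrowers 288.99, foreign purchases of equities on the domestic stock exchange 243.26, inward foreign direct investment in the manufacturing sector 315.73; capital account: capital transfers received from emigrants 30.17; secondary income: official development assistance provided to other countries 34.03, personal remittances sent abroad by immigrant workers 91.85.)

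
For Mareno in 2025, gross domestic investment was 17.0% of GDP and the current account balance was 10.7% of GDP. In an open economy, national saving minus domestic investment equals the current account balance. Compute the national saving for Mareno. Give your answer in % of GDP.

27.7

S = I + CA = 17.0 + 10.7 = 27.7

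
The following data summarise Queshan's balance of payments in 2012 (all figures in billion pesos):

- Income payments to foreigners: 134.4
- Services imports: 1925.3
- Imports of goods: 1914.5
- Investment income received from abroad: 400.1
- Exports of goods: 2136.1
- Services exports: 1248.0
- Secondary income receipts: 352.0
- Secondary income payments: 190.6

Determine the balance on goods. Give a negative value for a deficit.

Goods balance = 2136.1 - 1914.5 = 221.6

221.6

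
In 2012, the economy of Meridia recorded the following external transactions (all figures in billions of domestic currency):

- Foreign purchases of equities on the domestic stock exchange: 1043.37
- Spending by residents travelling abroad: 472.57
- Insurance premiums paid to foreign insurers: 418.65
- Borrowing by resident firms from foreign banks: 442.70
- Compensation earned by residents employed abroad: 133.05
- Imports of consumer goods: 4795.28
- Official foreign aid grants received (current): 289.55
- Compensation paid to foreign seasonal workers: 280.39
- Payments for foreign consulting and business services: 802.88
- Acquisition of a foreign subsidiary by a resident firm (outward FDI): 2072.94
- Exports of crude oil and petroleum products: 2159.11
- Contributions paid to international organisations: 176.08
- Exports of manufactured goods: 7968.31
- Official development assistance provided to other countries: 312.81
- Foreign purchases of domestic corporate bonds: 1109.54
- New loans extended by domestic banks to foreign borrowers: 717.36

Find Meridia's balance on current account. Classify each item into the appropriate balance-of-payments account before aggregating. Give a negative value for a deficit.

Goods: 7968.31 - 4795.28 + 2159.11 = 5332.14
Services: -472.57 - 802.88 - 418.65 = -1694.10
Primary income: 133.05 - 280.39 = -147.34
Secondary income: -312.81 + 289.55 - 176.08 = -199.34
Current account = 5332.14 + (-1694.10) + (-147.34) + (-199.34) = 3291.36
(Excluded from the current account — financial account: foreign purchases of equities on the domestic stock exchange 1043.37, borrowing by resident firms from foreign banks 442.70, acquisition of a foreign subsidiary by a resident firm (outward FDI) 2072.94, foreign purchases of domestic corporate bonds 1109.54, new loans extended by domestic banks to foreign borrowers 717.36.)

3291.36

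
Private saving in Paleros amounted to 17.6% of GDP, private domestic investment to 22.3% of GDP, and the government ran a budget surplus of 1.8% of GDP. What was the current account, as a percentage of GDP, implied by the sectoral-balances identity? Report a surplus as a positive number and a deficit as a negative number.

By the sectoral-balances identity, CA = (S_private - I) + (T - G).
Private balance = 17.6 - 22.3 = -4.7
Government balance (T - G) = 1.8
CA = -4.7 + 1.8 = -2.9

-2.9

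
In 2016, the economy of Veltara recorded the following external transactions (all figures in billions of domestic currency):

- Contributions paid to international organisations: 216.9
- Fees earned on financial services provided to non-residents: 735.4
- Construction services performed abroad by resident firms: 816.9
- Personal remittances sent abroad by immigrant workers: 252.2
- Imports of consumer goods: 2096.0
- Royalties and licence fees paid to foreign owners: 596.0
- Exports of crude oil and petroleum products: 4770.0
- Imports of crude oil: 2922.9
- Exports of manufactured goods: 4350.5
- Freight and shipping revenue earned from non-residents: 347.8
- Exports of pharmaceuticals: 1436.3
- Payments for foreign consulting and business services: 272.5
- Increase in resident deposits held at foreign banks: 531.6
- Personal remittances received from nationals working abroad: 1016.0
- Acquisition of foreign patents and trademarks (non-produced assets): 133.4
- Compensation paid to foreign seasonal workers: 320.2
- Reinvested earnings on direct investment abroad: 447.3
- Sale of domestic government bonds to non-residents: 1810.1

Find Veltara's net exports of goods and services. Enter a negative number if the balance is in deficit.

6569.5

Goods: 4770.0 + 1436.3 + 4350.5 - 2922.9 - 2096.0 = 5537.9
Services: -596.0 - 272.5 + 735.4 + 816.9 + 347.8 = 1031.6
Trade balance = 5537.9 + 1031.6 = 6569.5
(Excluded from the trade balance — secondary income: contributions paid to international organisations 216.9, personal remittances sent abroad by immigrant workers 252.2, personal remittances received from nationals working abroad 1016.0; financial account: increase in resident deposits held at foreign banks 531.6, sale of domestic government bonds to non-residents 1810.1; capital account: acquisition of foreign patents and trademarks (non-produced assets) 133.4; primary income: compensation paid to foreign seasonal workers 320.2, reinvested earnings on direct investment abroad 447.3.)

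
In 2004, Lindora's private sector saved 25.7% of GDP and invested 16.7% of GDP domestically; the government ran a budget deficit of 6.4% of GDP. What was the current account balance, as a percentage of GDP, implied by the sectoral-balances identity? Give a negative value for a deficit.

2.6

By the sectoral-balances identity, CA = (S_private - I) + (T - G).
Private balance = 25.7 - 16.7 = 9.0
Government balance (T - G) = -6.4
CA = 9.0 + (-6.4) = 2.6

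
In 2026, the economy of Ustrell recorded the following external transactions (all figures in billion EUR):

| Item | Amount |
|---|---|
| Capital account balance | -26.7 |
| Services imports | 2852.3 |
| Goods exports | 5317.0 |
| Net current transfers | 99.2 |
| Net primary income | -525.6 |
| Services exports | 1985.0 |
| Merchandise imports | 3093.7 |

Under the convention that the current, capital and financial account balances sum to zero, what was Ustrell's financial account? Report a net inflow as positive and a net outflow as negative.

-902.9

Goods balance = 5317.0 - 3093.7 = 2223.3
Services balance = 1985.0 - 2852.3 = -867.3
Trade balance (goods + services) = 2223.3 + (-867.3) = 1356.0
Net primary income = -525.6
Net secondary income = 99.2
Current account = 1356.0 + (-525.6) + 99.2 = 929.6
Financial account = -(929.6 + (-26.7)) = -902.9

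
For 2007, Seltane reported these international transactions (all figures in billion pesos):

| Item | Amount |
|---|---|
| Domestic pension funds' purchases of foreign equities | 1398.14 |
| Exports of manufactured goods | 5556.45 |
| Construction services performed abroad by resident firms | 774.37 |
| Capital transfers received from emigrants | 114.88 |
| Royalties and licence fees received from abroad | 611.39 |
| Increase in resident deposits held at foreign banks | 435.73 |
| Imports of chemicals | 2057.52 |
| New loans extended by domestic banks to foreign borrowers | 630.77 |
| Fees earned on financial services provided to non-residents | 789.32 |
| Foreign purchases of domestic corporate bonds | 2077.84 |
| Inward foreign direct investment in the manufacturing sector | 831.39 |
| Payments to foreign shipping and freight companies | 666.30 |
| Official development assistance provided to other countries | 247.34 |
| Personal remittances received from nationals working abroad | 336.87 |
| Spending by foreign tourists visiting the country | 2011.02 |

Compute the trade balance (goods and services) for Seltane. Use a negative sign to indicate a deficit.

Goods: -2057.52 + 5556.45 = 3498.93
Services: 2011.02 + 611.39 + 774.37 - 666.30 + 789.32 = 3519.80
Trade balance = 3498.93 + 3519.80 = 7018.73
(Excluded from the trade balance — financial account: domestic pension funds' purchases of foreign equities 1398.14, increase in resident deposits held at foreign banks 435.73, new loans extended by domestic banks to foreign borrowers 630.77, foreign purchases of domestic corporate bonds 2077.84, inward foreign direct investment in the manufacturing sector 831.39; capital account: capital transfers received from emigrants 114.88; secondary income: official development assistance provided to other countries 247.34, personal remittances received from nationals working abroad 336.87.)

7018.73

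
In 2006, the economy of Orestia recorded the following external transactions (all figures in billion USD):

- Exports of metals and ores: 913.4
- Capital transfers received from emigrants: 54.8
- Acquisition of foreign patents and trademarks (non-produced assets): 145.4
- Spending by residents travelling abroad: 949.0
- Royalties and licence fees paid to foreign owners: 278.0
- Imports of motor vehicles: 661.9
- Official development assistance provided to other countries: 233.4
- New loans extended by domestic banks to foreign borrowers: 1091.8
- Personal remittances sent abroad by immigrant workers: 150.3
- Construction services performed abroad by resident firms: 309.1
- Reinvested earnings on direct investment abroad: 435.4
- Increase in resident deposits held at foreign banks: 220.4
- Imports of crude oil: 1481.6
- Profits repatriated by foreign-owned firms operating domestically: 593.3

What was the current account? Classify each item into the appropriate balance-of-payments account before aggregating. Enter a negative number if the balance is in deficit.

Goods: -1481.6 + 913.4 - 661.9 = -1230.1
Services: 309.1 - 949.0 - 278.0 = -917.9
Primary income: 435.4 - 593.3 = -157.9
Secondary income: -233.4 - 150.3 = -383.7
Current account = (-1230.1) + (-917.9) + (-157.9) + (-383.7) = -2689.6
(Excluded from the current account — capital account: capital transfers received from emigrants 54.8, acquisition of foreign patents and trademarks (non-produced assets) 145.4; financial account: new loans extended by domestic banks to foreign borrowers 1091.8, increase in resident deposits held at foreign banks 220.4.)

-2689.6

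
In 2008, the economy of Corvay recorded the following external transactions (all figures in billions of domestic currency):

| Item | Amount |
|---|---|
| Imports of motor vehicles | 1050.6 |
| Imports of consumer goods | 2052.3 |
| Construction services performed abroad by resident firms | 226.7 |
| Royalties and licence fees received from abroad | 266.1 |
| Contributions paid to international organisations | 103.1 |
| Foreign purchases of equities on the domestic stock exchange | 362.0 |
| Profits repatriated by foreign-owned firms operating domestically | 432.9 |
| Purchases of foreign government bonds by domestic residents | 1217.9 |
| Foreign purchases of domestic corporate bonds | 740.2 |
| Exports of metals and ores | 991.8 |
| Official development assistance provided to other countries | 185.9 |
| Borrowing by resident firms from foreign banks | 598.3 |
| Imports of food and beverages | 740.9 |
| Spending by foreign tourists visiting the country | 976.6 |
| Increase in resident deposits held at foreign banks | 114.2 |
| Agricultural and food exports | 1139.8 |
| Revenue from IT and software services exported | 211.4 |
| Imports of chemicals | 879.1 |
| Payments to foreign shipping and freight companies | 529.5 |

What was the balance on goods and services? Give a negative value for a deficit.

Goods: 991.8 - 2052.3 - 879.1 - 740.9 + 1139.8 - 1050.6 = -2591.3
Services: 976.6 - 529.5 + 226.7 + 211.4 + 266.1 = 1151.3
Trade balance = -2591.3 + 1151.3 = -1440.0
(Excluded from the trade balance — secondary income: contributions paid to international organisations 103.1, official development assistance provided to other countries 185.9; financial account: foreign purchases of equities on the domestic stock exchange 362.0, purchases of foreign government bonds by domestic residents 1217.9, foreign purchases of domestic corporate bonds 740.2, borrowing by resident firms from foreign banks 598.3, increase in resident deposits held at foreign banks 114.2; primary income: profits repatriated by foreign-owned firms operating domestically 432.9.)

-1440.0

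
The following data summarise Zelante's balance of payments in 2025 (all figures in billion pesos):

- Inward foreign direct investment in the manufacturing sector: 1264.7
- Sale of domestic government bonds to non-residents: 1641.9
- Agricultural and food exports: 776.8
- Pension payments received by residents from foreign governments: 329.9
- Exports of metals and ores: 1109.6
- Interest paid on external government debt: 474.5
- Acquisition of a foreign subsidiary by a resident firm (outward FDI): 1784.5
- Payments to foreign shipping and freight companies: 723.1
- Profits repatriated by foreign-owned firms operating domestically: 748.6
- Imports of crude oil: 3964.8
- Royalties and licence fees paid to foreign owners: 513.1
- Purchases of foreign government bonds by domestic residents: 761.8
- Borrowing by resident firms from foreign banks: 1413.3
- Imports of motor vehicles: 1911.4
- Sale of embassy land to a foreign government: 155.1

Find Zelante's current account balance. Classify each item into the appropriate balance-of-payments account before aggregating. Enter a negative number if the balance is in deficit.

Goods: 1109.6 + 776.8 - 1911.4 - 3964.8 = -3989.8
Services: -513.1 - 723.1 = -1236.2
Primary income: -748.6 - 474.5 = -1223.1
Secondary income: 329.9
Current account = (-3989.8) + (-1236.2) + (-1223.1) + 329.9 = -6119.2
(Excluded from the current account — financial account: inward foreign direct investment in the manufacturing sector 1264.7, sale of domestic government bonds to non-residents 1641.9, acquisition of a foreign subsidiary by a resident firm (outward FDI) 1784.5, purchases of foreign government bonds by domestic residents 761.8, borrowing by resident firms from foreign banks 1413.3; capital account: sale of embassy land to a foreign government 155.1.)

-6119.2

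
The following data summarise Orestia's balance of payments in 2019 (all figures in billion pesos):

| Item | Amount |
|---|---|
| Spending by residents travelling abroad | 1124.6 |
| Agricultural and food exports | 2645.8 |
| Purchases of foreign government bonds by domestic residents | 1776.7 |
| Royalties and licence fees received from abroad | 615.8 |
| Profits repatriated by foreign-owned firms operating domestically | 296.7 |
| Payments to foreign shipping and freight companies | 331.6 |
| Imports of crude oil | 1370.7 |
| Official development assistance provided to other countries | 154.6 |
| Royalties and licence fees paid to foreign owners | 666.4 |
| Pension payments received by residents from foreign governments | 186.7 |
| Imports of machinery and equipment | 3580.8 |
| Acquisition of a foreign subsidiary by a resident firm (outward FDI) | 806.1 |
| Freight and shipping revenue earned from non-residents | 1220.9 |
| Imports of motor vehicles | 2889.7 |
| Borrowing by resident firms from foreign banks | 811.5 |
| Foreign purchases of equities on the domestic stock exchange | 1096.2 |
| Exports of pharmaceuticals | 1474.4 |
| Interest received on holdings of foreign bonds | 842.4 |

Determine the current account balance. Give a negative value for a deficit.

Goods: 1474.4 - 3580.8 + 2645.8 - 1370.7 - 2889.7 = -3721.0
Services: -666.4 - 331.6 + 1220.9 - 1124.6 + 615.8 = -285.9
Primary income: 842.4 - 296.7 = 545.7
Secondary income: 186.7 - 154.6 = 32.1
Current account = (-3721.0) + (-285.9) + 545.7 + 32.1 = -3429.1
(Excluded from the current account — financial account: purchases of foreign government bonds by domestic residents 1776.7, acquisition of a foreign subsidiary by a resident firm (outward FDI) 806.1, borrowing by resident firms from foreign banks 811.5, foreign purchases of equities on the domestic stock exchange 1096.2.)

-3429.1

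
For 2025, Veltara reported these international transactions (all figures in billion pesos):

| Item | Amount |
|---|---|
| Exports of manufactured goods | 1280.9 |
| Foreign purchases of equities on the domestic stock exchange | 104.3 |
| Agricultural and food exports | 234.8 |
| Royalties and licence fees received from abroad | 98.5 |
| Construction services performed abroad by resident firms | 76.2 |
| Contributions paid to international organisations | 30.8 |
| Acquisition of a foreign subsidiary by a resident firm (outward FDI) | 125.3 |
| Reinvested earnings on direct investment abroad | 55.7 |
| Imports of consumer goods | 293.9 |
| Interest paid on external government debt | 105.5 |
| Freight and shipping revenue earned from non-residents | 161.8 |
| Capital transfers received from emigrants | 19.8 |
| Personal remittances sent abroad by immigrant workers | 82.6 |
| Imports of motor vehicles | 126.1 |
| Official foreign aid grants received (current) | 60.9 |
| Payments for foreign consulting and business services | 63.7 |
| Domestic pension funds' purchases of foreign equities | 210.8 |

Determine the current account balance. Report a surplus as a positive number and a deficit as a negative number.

1266.2

Goods: -126.1 - 293.9 + 1280.9 + 234.8 = 1095.7
Services: 161.8 + 98.5 + 76.2 - 63.7 = 272.8
Primary income: 55.7 - 105.5 = -49.8
Secondary income: 60.9 - 82.6 - 30.8 = -52.5
Current account = 1095.7 + 272.8 + (-49.8) + (-52.5) = 1266.2
(Excluded from the current account — financial account: foreign purchases of equities on the domestic stock exchange 104.3, acquisition of a foreign subsidiary by a resident firm (outward FDI) 125.3, domestic pension funds' purchases of foreign equities 210.8; capital account: capital transfers received from emigrants 19.8.)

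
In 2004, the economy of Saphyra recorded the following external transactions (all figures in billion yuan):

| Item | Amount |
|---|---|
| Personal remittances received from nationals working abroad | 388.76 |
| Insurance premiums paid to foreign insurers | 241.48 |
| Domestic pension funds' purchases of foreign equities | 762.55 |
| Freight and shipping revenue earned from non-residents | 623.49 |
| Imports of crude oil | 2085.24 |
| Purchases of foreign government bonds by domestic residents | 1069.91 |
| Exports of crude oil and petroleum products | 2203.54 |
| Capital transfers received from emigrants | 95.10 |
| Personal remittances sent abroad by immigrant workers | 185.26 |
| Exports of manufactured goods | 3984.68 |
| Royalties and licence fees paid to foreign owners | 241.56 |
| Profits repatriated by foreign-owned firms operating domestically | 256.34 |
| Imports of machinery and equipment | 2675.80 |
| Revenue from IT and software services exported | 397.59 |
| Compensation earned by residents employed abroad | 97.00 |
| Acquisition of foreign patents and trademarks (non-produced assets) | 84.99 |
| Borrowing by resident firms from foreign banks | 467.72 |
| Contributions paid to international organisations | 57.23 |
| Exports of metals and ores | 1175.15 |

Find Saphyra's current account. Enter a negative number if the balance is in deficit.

3127.30

Goods: -2085.24 + 2203.54 + 3984.68 + 1175.15 - 2675.80 = 2602.33
Services: 397.59 - 241.48 - 241.56 + 623.49 = 538.04
Primary income: -256.34 + 97.00 = -159.34
Secondary income: 388.76 - 57.23 - 185.26 = 146.27
Current account = 2602.33 + 538.04 + (-159.34) + 146.27 = 3127.30
(Excluded from the current account — financial account: domestic pension funds' purchases of foreign equities 762.55, purchases of foreign government bonds by domestic residents 1069.91, borrowing by resident firms from foreign banks 467.72; capital account: capital transfers received from emigrants 95.10, acquisition of foreign patents and trademarks (non-produced assets) 84.99.)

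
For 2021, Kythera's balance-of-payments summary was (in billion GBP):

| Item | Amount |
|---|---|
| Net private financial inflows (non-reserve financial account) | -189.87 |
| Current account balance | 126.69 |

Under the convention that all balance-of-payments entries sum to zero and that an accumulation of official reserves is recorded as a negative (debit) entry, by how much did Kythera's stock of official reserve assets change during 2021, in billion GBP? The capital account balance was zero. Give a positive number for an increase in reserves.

-63.18

Official reserve transactions balance = -(126.69 + (-189.87)) = 63.18
An accumulation of reserves is recorded as a debit (negative entry), so the change in the stock of reserves is the negative of that balance.
Change in official reserves = -(63.18) = -63.18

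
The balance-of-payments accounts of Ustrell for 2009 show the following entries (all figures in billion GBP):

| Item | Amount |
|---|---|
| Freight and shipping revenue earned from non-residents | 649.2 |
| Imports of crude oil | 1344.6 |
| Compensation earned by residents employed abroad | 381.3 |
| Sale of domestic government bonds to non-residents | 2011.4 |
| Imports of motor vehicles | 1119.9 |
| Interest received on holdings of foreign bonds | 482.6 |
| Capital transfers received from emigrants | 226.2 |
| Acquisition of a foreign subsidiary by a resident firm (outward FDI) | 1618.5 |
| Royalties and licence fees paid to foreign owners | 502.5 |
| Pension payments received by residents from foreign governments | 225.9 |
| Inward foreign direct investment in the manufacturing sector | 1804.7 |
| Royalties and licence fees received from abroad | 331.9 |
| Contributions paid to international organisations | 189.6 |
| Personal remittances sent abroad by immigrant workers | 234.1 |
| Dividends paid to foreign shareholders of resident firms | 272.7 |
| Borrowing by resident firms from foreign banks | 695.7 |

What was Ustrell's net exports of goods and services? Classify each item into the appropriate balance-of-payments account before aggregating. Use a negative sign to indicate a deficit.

Goods: -1119.9 - 1344.6 = -2464.5
Services: 331.9 + 649.2 - 502.5 = 478.6
Trade balance = -2464.5 + 478.6 = -1985.9
(Excluded from the trade balance — primary income: compensation earned by residents employed abroad 381.3, interest received on holdings of foreign bonds 482.6, dividends paid to foreign shareholders of resident firms 272.7; financial account: sale of domestic government bonds to non-residents 2011.4, acquisition of a foreign subsidiary by a resident firm (outward FDI) 1618.5, inward foreign direct investment in the manufacturing sector 1804.7, borrowing by resident firms from foreign banks 695.7; capital account: capital transfers received from emigrants 226.2; secondary income: pension payments received by residents from foreign governments 225.9, contributions paid to international organisations 189.6, personal remittances sent abroad by immigrant workers 234.1.)

-1985.9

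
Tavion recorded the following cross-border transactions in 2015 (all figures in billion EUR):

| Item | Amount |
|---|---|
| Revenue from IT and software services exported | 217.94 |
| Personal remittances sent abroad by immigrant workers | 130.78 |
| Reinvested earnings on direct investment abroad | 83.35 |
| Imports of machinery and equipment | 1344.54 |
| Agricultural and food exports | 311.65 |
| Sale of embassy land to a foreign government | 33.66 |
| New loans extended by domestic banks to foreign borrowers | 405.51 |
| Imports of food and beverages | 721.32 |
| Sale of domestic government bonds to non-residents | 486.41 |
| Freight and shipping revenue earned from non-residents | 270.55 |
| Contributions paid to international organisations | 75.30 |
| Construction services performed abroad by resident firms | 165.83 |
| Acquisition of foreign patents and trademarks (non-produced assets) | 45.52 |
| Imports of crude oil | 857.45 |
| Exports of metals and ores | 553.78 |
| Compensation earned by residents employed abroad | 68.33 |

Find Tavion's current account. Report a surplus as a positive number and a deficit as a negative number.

-1457.96

Goods: -721.32 + 311.65 - 857.45 - 1344.54 + 553.78 = -2057.88
Services: 270.55 + 165.83 + 217.94 = 654.32
Primary income: 68.33 + 83.35 = 151.68
Secondary income: -75.30 - 130.78 = -206.08
Current account = (-2057.88) + 654.32 + 151.68 + (-206.08) = -1457.96
(Excluded from the current account — capital account: sale of embassy land to a foreign government 33.66, acquisition of foreign patents and trademarks (non-produced assets) 45.52; financial account: new loans extended by domestic banks to foreign borrowers 405.51, sale of domestic government bonds to non-residents 486.41.)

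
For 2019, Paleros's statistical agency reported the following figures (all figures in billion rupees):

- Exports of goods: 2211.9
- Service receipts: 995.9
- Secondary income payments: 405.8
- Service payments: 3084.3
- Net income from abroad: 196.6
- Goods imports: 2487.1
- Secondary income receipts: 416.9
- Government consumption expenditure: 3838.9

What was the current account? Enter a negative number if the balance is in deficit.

Goods balance = 2211.9 - 2487.1 = -275.2
Services balance = 995.9 - 3084.3 = -2088.4
Trade balance (goods + services) = -275.2 + (-2088.4) = -2363.6
Net primary income = 196.6
Net secondary income = 416.9 - 405.8 = 11.1
Current account = -2363.6 + 196.6 + 11.1 = -2155.9

-2155.9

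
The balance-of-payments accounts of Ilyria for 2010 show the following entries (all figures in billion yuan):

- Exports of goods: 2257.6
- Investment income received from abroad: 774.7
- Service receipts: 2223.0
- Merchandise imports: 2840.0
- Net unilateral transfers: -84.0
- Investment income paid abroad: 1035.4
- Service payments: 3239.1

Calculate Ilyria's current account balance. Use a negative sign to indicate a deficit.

Goods balance = 2257.6 - 2840.0 = -582.4
Services balance = 2223.0 - 3239.1 = -1016.1
Trade balance (goods + services) = -582.4 + (-1016.1) = -1598.5
Net primary income = 774.7 - 1035.4 = -260.7
Net secondary income = -84.0
Current account = -1598.5 + (-260.7) + (-84.0) = -1943.2

-1943.2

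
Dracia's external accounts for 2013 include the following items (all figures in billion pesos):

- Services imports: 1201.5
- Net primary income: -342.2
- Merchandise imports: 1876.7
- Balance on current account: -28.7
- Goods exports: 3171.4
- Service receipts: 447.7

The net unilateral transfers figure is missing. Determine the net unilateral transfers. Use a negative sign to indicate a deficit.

-227.4

Current account = goods balance + services balance + net primary income + net secondary income
Sum of the known components = 198.7
Net unilateral transfers = CA - (known components) = -28.7 - 198.7 = -227.4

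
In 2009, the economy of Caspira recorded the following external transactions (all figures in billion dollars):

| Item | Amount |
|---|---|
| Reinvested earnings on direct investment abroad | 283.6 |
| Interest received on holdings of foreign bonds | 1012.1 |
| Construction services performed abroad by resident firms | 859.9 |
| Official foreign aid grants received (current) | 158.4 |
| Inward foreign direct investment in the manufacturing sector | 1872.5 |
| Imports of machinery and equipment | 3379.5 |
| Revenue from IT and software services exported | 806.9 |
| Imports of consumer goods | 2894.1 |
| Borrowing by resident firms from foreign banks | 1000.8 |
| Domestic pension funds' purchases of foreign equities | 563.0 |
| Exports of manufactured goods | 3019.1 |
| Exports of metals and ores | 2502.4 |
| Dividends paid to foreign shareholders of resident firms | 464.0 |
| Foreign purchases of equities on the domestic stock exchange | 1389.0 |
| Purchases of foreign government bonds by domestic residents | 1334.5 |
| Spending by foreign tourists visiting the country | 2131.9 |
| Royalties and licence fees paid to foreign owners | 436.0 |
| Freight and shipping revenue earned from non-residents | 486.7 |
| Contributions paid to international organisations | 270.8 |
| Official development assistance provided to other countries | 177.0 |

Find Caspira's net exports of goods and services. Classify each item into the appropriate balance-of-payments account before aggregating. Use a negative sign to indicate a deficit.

Goods: -3379.5 + 2502.4 + 3019.1 - 2894.1 = -752.1
Services: 859.9 + 486.7 + 806.9 - 436.0 + 2131.9 = 3849.4
Trade balance = -752.1 + 3849.4 = 3097.3
(Excluded from the trade balance — primary income: reinvested earnings on direct investment abroad 283.6, interest received on holdings of foreign bonds 1012.1, dividends paid to foreign shareholders of resident firms 464.0; secondary income: official foreign aid grants received (current) 158.4, contributions paid to international organisations 270.8, official development assistance provided to other countries 177.0; financial account: inward foreign direct investment in the manufacturing sector 1872.5, borrowing by resident firms from foreign banks 1000.8, domestic pension funds' purchases of foreign equities 563.0, foreign purchases of equities on the domestic stock exchange 1389.0, purchases of foreign government bonds by domestic residents 1334.5.)

3097.3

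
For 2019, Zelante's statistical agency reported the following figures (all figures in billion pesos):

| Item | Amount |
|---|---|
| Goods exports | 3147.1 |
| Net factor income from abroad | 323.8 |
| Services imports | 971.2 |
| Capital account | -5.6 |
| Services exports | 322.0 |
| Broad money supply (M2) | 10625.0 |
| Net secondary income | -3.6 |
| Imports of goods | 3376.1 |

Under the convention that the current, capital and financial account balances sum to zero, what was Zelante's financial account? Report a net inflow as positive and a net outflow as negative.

563.6

Goods balance = 3147.1 - 3376.1 = -229.0
Services balance = 322.0 - 971.2 = -649.2
Trade balance (goods + services) = -229.0 + (-649.2) = -878.2
Net primary income = 323.8
Net secondary income = -3.6
Current account = -878.2 + 323.8 + (-3.6) = -558.0
Financial account = -(-558.0 + (-5.6)) = 563.6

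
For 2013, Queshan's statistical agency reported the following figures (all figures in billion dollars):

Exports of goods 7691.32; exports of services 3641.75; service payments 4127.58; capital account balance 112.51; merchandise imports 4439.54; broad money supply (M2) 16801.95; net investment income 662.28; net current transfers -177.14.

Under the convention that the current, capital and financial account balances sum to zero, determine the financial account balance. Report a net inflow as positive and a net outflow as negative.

-3363.60

Goods balance = 7691.32 - 4439.54 = 3251.78
Services balance = 3641.75 - 4127.58 = -485.83
Trade balance (goods + services) = 3251.78 + (-485.83) = 2765.95
Net primary income = 662.28
Net secondary income = -177.14
Current account = 2765.95 + 662.28 + (-177.14) = 3251.09
Financial account = -(3251.09 + 112.51) = -3363.60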